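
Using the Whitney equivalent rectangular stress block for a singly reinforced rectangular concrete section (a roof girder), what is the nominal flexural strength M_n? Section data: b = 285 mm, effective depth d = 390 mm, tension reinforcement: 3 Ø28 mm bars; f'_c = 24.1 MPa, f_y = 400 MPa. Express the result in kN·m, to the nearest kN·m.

M_n ≈ 241 kN·m

A_s = 3 × 616 = 1848 mm².
T = A_s f_y = 1848 × 400 = 739200 N = 739.2 kN.
From C = T: a = T/(0.85 f'_c b) = 739200/(0.85 × 24.1 × 285) = 126.61 mm.
M_n = T(d − a/2) = 739.2 kN × (390 − 63.305) mm = 241.49 kN·m.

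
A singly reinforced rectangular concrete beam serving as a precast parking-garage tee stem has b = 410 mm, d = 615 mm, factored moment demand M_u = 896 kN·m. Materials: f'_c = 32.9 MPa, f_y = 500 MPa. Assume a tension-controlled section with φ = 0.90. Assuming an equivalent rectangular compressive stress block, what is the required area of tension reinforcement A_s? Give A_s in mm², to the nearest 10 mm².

A_s ≈ 3730 mm²

M_n = M_u/φ = 896/0.90 = 995.556 kN·m.
With M_n = 0.85 f'_c a b (d − a/2), solve the quadratic for a:
a = d − √(d² − 2M_n/(0.85 f'_c b)) = 615 − √(615² − 2 × 995.556×10⁶/(0.85 × 32.9 × 410)) = 162.71 mm.
A_s = 0.85 f'_c a b / f_y = 0.85 × 32.9 × 162.71 × 410 / 500 = 3731.2 mm².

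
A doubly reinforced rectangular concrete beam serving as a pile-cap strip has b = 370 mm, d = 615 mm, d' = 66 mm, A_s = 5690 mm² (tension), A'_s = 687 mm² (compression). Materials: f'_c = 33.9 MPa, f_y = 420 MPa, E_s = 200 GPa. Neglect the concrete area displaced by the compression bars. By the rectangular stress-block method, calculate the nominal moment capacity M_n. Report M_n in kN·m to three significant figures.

Assume both tension and compression steel yield.
Net tension couple steel: A_s − A'_s = 5003 mm².
a = (A_s − A'_s) f_y / (0.85 f'_c b) = 2101260/(0.85 × 33.9 × 370) = 197.09 mm.
c = a/β₁ = 197.09/0.808 = 243.92 mm; ε'_s = 0.003(c − d')/c = 0.0022 ≥ f_y/E_s = 0.0021, so compression steel does yield.
M_n = (A_s − A'_s) f_y (d − a/2) + A'_s f_y (d − d') = [2101260 × (615 − 98.545) + 288540 × (615 − 66)] × 10⁻⁶ = 1085.21 + 158.41 = 1243.62 kN·m.

M_n ≈ 1240 kN·m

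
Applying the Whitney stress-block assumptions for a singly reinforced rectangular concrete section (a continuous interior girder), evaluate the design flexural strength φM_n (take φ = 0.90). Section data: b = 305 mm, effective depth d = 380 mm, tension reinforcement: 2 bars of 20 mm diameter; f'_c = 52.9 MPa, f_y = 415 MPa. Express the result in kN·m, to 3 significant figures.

φM_n ≈ 86.9 kN·m

A_s = 2 × 314 = 628 mm².
T = A_s f_y = 628 × 415 = 260620 N = 260.62 kN.
From C = T: a = T/(0.85 f'_c b) = 260620/(0.85 × 52.9 × 305) = 19.00 mm.
M_n = T(d − a/2) = 260.62 kN × (380 − 9.5) mm = 96.56 kN·m.
φM_n = 0.90 × 96.56 = 86.90 kN·m.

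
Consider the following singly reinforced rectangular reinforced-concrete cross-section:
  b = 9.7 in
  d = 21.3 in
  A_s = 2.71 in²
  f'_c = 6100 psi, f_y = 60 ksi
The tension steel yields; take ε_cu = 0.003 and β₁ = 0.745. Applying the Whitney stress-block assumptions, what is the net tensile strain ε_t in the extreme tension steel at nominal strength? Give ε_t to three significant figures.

ε_t ≈ 0.0117

a = A_s f_y/(0.85 f'_c b) = 3.233 in.
β₁ = 0.745, so c = a/β₁ = 3.233/0.745 = 4.340 in.
From the linear strain diagram with ε_cu = 0.003: ε_t = 0.003 (d − c)/c = 0.003 × (21.3 − 4.340)/4.340 = 0.0117.
Since ε_t ≥ 0.005, the section is tension-controlled.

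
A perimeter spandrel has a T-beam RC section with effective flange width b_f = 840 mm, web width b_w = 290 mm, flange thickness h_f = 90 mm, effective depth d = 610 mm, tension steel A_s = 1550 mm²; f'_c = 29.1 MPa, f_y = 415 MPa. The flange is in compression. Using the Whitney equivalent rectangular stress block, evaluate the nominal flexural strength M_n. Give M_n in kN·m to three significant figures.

Tension: T = A_s f_y = 1550 × 415 = 643250 N.
Try a within the flange: a = T/(0.85 f'_c b_f) = 643250/(0.85 × 29.1 × 840) = 30.96 mm.
Since a = 30.96 ≤ h_f = 90 mm, the stress block lies entirely in the flange; analyse as a rectangular beam of width b_f.
M_n = T(d − a/2) = 643250 × (610 − 15.48) = 382.42 × 10⁶ N·mm.
M_n = 382.42 kN·m.

M_n ≈ 382 kN·m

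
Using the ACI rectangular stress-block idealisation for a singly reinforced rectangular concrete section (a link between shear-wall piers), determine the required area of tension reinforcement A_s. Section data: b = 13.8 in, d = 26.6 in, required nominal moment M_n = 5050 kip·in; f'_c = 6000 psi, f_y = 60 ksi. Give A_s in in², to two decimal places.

From M_n = 0.85 f'_c a b (d − a/2):
a = d − √(d² − 2M_n/(0.85 f'_c b)) = 26.6 − √(26.6² − 2 × 5050/(0.85 × 6 × 13.8)) = 2.850 in.
A_s = 0.85 f'_c a b / f_y = 0.85 × 6 × 2.850 × 13.8 / 60 = 3.343 in².

A_s ≈ 3.34 in²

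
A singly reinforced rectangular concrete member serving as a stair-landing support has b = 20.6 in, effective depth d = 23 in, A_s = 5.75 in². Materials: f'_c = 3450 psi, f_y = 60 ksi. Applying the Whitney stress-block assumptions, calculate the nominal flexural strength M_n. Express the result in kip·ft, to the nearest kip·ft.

T = A_s f_y = 5.75 × 60 = 345 kips.
a = T/(0.85 f'_c b) = 345/(0.85 × 3.45 × 20.6) = 5.711 in.
M_n = T(d − a/2) = 345 × (23 − 2.8555) = 6949.9 kip·in = 6949.9/12 = 579.16 kip·ft.

M_n ≈ 579 kip·ft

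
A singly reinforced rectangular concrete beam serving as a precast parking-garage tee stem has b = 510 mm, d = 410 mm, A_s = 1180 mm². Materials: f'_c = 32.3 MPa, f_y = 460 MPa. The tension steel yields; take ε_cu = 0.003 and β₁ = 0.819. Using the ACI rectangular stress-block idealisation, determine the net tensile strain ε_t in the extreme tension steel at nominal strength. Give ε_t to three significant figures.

ε_t ≈ 0.0230

a = A_s f_y/(0.85 f'_c b) = 38.77 mm.
β₁ = 0.819, so c = a/β₁ = 38.77/0.819 = 47.34 mm.
From the linear strain diagram with ε_cu = 0.003: ε_t = 0.003 (d − c)/c = 0.003 × (410 − 47.34)/47.34 = 0.0230.
Since ε_t ≥ 0.005, the section is tension-controlled.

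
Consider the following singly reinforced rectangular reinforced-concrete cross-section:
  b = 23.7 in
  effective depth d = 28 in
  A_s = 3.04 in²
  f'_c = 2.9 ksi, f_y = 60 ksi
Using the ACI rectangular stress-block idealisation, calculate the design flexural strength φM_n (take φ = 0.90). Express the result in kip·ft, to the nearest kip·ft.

T = A_s f_y = 3.04 × 60 = 182.4 kips.
a = T/(0.85 f'_c b) = 182.4/(0.85 × 2.9 × 23.7) = 3.122 in.
M_n = T(d − a/2) = 182.4 × (28 − 1.561) = 4822.5 kip·in = 4822.5/12 = 401.88 kip·ft.
φM_n = 0.90 × 401.88 = 361.69 kip·ft.

φM_n ≈ 362 kip·ft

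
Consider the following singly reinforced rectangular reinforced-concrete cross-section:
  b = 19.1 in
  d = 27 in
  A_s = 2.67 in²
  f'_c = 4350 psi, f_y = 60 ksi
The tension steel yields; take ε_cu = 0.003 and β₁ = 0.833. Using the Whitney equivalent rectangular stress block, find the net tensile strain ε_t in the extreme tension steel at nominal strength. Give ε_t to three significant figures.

a = A_s f_y/(0.85 f'_c b) = 2.268 in.
β₁ = 0.833, so c = a/β₁ = 2.268/0.833 = 2.723 in.
From the linear strain diagram with ε_cu = 0.003: ε_t = 0.003 (d − c)/c = 0.003 × (27 − 2.723)/2.723 = 0.0267.
Since ε_t ≥ 0.005, the section is tension-controlled.

ε_t ≈ 0.0267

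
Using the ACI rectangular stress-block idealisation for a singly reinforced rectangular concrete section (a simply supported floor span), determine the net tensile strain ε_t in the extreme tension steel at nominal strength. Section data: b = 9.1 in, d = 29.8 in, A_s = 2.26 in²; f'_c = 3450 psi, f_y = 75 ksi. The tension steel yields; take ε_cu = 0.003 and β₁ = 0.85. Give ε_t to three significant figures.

a = A_s f_y/(0.85 f'_c b) = 6.352 in.
β₁ = 0.85, so c = a/β₁ = 6.352/0.85 = 7.473 in.
From the linear strain diagram with ε_cu = 0.003: ε_t = 0.003 (d − c)/c = 0.003 × (29.8 − 7.473)/7.473 = 0.00896.
Since ε_t ≥ 0.005, the section is tension-controlled.

ε_t ≈ 0.00896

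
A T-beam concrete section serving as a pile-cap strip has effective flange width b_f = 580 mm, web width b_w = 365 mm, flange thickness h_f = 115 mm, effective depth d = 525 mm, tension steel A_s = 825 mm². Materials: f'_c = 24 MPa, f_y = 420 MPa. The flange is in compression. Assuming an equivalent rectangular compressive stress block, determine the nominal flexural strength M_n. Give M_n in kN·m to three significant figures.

M_n ≈ 177 kN·m

Tension: T = A_s f_y = 825 × 420 = 346500 N.
Try a within the flange: a = T/(0.85 f'_c b_f) = 346500/(0.85 × 24 × 580) = 29.28 mm.
Since a = 29.28 ≤ h_f = 115 mm, the stress block lies entirely in the flange; analyse as a rectangular beam of width b_f.
M_n = T(d − a/2) = 346500 × (525 − 14.64) = 176.84 × 10⁶ N·mm.
M_n = 176.84 kN·m.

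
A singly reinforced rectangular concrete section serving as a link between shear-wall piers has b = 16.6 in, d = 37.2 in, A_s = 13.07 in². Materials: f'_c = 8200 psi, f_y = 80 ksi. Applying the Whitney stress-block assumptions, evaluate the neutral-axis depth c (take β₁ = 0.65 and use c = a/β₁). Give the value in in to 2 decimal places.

c ≈ 13.90 in

T = A_s f_y = 13.07 × 80 = 1045.6 kips.
a = T/(0.85 f'_c b) = 1045.6/(0.85 × 8.2 × 16.6) = 9.0370 in.
With β₁ = 0.65, c = a/β₁ = 9.0370/0.65 = 13.90 in.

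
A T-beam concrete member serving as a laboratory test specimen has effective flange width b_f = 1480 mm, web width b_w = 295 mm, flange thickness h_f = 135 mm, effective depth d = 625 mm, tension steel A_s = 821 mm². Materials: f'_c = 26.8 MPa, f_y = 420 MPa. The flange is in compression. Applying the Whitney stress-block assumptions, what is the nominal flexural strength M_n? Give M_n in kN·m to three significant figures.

M_n ≈ 214 kN·m

Tension: T = A_s f_y = 821 × 420 = 344820 N.
Try a within the flange: a = T/(0.85 f'_c b_f) = 344820/(0.85 × 26.8 × 1480) = 10.23 mm.
Since a = 10.23 ≤ h_f = 135 mm, the stress block lies entirely in the flange; analyse as a rectangular beam of width b_f.
M_n = T(d − a/2) = 344820 × (625 − 5.115) = 213.75 × 10⁶ N·mm.
M_n = 213.75 kN·m.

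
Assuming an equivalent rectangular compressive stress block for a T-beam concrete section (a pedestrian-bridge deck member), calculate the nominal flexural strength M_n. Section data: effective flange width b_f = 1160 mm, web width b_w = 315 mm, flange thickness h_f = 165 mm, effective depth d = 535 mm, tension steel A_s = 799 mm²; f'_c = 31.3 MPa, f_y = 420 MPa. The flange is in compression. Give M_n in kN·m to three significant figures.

M_n ≈ 178 kN·m

Tension: T = A_s f_y = 799 × 420 = 335580 N.
Try a within the flange: a = T/(0.85 f'_c b_f) = 335580/(0.85 × 31.3 × 1160) = 10.87 mm.
Since a = 10.87 ≤ h_f = 165 mm, the stress block lies entirely in the flange; analyse as a rectangular beam of width b_f.
M_n = T(d − a/2) = 335580 × (535 − 5.435) = 177.71 × 10⁶ N·mm.
M_n = 177.71 kN·m.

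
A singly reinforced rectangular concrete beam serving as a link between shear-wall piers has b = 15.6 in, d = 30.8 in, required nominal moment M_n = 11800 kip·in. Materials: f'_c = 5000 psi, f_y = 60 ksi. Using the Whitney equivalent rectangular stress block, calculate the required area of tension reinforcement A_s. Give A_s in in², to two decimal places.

From M_n = 0.85 f'_c a b (d − a/2):
a = d − √(d² − 2M_n/(0.85 f'_c b)) = 30.8 − √(30.8² − 2 × 11800/(0.85 × 5 × 15.6)) = 6.455 in.
A_s = 0.85 f'_c a b / f_y = 0.85 × 5 × 6.455 × 15.6 / 60 = 7.133 in².

A_s ≈ 7.13 in²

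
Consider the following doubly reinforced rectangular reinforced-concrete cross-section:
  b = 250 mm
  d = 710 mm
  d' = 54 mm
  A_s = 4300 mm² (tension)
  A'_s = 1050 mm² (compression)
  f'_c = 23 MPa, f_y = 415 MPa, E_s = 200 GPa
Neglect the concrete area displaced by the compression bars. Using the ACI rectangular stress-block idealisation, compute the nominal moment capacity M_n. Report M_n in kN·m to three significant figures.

M_n ≈ 1060 kN·m

Assume both tension and compression steel yield.
Net tension couple steel: A_s − A'_s = 3250 mm².
a = (A_s − A'_s) f_y / (0.85 f'_c b) = 1348750/(0.85 × 23 × 250) = 275.96 mm.
c = a/β₁ = 275.96/0.85 = 324.66 mm; ε'_s = 0.003(c − d')/c = 0.0025 ≥ f_y/E_s = 0.0021, so compression steel does yield.
M_n = (A_s − A'_s) f_y (d − a/2) + A'_s f_y (d − d') = [1348750 × (710 − 137.98) + 435750 × (710 − 54)] × 10⁻⁶ = 771.51 + 285.85 = 1057.36 kN·m.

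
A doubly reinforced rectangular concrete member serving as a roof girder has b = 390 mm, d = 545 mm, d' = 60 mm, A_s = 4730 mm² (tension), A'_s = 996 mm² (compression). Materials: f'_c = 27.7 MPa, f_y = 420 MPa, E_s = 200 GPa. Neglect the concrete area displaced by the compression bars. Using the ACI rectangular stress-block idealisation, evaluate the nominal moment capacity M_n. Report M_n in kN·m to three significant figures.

Assume both tension and compression steel yield.
Net tension couple steel: A_s − A'_s = 3734 mm².
a = (A_s − A'_s) f_y / (0.85 f'_c b) = 1568280/(0.85 × 27.7 × 390) = 170.79 mm.
c = a/β₁ = 170.79/0.85 = 200.93 mm; ε'_s = 0.003(c − d')/c = 0.0021 ≥ f_y/E_s = 0.0021, so compression steel does yield.
M_n = (A_s − A'_s) f_y (d − a/2) + A'_s f_y (d − d') = [1568280 × (545 − 85.395) + 418320 × (545 − 60)] × 10⁻⁶ = 720.79 + 202.89 = 923.68 kN·m.

M_n ≈ 924 kN·m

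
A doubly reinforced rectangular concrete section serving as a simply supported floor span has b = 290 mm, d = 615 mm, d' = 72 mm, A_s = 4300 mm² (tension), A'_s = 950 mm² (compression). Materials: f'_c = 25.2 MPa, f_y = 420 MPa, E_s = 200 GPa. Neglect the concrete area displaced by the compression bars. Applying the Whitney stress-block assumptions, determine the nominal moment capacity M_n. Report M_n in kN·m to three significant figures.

M_n ≈ 923 kN·m

Assume both tension and compression steel yield.
Net tension couple steel: A_s − A'_s = 3350 mm².
a = (A_s − A'_s) f_y / (0.85 f'_c b) = 1407000/(0.85 × 25.2 × 290) = 226.50 mm.
c = a/β₁ = 226.50/0.85 = 266.47 mm; ε'_s = 0.003(c − d')/c = 0.0022 ≥ f_y/E_s = 0.0021, so compression steel does yield.
M_n = (A_s − A'_s) f_y (d − a/2) + A'_s f_y (d − d') = [1407000 × (615 − 113.25) + 399000 × (615 − 72)] × 10⁻⁶ = 705.96 + 216.66 = 922.62 kN·m.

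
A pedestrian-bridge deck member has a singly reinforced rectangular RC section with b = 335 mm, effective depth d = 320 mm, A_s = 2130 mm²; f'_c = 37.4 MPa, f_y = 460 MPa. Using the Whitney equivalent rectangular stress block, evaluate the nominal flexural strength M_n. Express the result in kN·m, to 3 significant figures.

M_n ≈ 268 kN·m

T = A_s f_y = 2130 × 460 = 979800 N = 979.8 kN.
From C = T: a = T/(0.85 f'_c b) = 979800/(0.85 × 37.4 × 335) = 92.00 mm.
M_n = T(d − a/2) = 979.8 kN × (320 − 46) mm = 268.47 kN·m.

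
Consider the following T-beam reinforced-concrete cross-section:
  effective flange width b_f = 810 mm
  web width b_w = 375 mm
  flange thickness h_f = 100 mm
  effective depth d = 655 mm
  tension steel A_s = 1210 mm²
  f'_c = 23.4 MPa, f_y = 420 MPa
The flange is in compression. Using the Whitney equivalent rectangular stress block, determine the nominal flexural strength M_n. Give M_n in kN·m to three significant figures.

Tension: T = A_s f_y = 1210 × 420 = 508200 N.
Try a within the flange: a = T/(0.85 f'_c b_f) = 508200/(0.85 × 23.4 × 810) = 31.54 mm.
Since a = 31.54 ≤ h_f = 100 mm, the stress block lies entirely in the flange; analyse as a rectangular beam of width b_f.
M_n = T(d − a/2) = 508200 × (655 − 15.77) = 324.86 × 10⁶ N·mm.
M_n = 324.86 kN·m.

M_n ≈ 325 kN·m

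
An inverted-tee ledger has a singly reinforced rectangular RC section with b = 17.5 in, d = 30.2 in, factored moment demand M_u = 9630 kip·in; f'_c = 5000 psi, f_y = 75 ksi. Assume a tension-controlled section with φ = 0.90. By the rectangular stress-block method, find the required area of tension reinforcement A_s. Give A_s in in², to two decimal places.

M_n = M_u/φ = 9630/0.90 = 10700 kip·in.
From M_n = 0.85 f'_c a b (d − a/2):
a = d − √(d² − 2M_n/(0.85 f'_c b)) = 30.2 − √(30.2² − 2 × 10700/(0.85 × 5 × 17.5)) = 5.214 in.
A_s = 0.85 f'_c a b / f_y = 0.85 × 5 × 5.214 × 17.5 / 75 = 5.171 in².

A_s ≈ 5.17 in²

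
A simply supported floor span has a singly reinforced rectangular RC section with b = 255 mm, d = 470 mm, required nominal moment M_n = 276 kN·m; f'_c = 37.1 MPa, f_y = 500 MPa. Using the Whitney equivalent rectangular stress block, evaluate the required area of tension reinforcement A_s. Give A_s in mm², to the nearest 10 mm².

With M_n = 0.85 f'_c a b (d − a/2), solve the quadratic for a:
a = d − √(d² − 2M_n/(0.85 f'_c b)) = 470 − √(470² − 2 × 276×10⁶/(0.85 × 37.1 × 255)) = 79.80 mm.
A_s = 0.85 f'_c a b / f_y = 0.85 × 37.1 × 79.80 × 255 / 500 = 1283.4 mm².

A_s ≈ 1280 mm²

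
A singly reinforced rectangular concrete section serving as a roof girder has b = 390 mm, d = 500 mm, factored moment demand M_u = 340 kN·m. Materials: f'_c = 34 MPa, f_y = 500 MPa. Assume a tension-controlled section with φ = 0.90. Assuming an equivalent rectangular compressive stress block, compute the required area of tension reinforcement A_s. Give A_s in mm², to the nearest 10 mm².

M_n = M_u/φ = 340/0.90 = 377.778 kN·m.
With M_n = 0.85 f'_c a b (d − a/2), solve the quadratic for a:
a = d − √(d² − 2M_n/(0.85 f'_c b)) = 500 − √(500² − 2 × 377.778×10⁶/(0.85 × 34 × 390)) = 72.26 mm.
A_s = 0.85 f'_c a b / f_y = 0.85 × 34 × 72.26 × 390 / 500 = 1628.9 mm².

A_s ≈ 1630 mm²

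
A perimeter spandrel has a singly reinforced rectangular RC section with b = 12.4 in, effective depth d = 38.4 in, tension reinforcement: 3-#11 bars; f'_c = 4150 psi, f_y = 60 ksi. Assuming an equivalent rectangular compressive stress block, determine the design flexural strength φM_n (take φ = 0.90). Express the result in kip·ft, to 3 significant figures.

A_s = 3 × 1.56 = 4.68 in².
T = A_s f_y = 4.68 × 60 = 280.8 kips.
a = T/(0.85 f'_c b) = 280.8/(0.85 × 4.15 × 12.4) = 6.420 in.
M_n = T(d − a/2) = 280.8 × (38.4 − 3.21) = 9881.4 kip·in = 9881.4/12 = 823.45 kip·ft.
φM_n = 0.90 × 823.45 = 741.11 kip·ft.

φM_n ≈ 741 kip·ft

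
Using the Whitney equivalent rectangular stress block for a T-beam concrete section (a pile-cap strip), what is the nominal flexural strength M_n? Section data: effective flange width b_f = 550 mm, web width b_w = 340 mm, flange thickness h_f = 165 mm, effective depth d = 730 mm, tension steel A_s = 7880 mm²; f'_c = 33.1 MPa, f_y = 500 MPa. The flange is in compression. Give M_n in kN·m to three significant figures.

M_n ≈ 2340 kN·m

Tension: T = A_s f_y = 7880 × 500 = 3940000 N.
Try a within the flange: a = T/(0.85 f'_c b_f) = 3940000/(0.85 × 33.1 × 550) = 254.62 mm.
a = 254.62 > h_f = 165 mm: the block extends into the web. Split into flange-overhang and web parts.
C_f = 0.85 f'_c (b_f − b_w) h_f = 0.85 × 33.1 × (550 − 340) × 165 = 974878 N.
Remaining web compression depth: a_w = (T − C_f)/(0.85 f'_c b_w) = (3940000 − 974878)/(0.85 × 33.1 × 340) = 309.97 mm.
M_n = C_f(d − h_f/2) + (T − C_f)(d − a_w/2) = 974878 × (730 − 82.5) + 2965122 × (730 − 154.985) = 631.23 + 1704.99 = 2336.22 × 10⁶ N·mm.
M_n = 2336.22 kN·m.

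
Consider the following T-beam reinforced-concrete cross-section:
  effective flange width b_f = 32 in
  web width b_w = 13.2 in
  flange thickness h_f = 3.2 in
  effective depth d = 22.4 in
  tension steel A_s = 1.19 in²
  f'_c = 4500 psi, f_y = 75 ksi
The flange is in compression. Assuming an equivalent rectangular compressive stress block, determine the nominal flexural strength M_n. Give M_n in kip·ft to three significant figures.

Tension: T = A_s f_y = 1.19 × 75 = 89.25 kips.
Try a within the flange: a = T/(0.85 f'_c b_f) = 89.25/(0.85 × 4.5 × 32) = 0.729 in.
Since a = 0.729 ≤ h_f = 3.2 in, the stress block lies entirely in the flange; analyse as a rectangular beam of width b_f.
M_n = T(d − a/2) = 89.25 × (22.4 − 0.3645) = 1966.7 kip·in.
M_n = 1966.7/12 = 163.89 kip·ft.

M_n ≈ 164 kip·ft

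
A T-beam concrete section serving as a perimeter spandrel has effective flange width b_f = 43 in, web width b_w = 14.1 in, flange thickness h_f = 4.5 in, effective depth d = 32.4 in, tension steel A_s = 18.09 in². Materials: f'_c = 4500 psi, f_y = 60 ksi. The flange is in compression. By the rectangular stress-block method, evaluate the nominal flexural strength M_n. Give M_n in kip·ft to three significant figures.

M_n ≈ 2570 kip·ft

Tension: T = A_s f_y = 18.09 × 60 = 1085.4 kips.
Try a within the flange: a = T/(0.85 f'_c b_f) = 1085.4/(0.85 × 4.5 × 43) = 6.599 in.
a = 6.599 > h_f = 4.5 in: the block extends into the web. Split into flange-overhang and web parts.
C_f = 0.85 f'_c (b_f − b_w) h_f = 0.85 × 4.5 × (43 − 14.1) × 4.5 = 497.4 kips.
Remaining web compression depth: a_w = (T − C_f)/(0.85 f'_c b_w) = (1085.4 − 497.4)/(0.85 × 4.5 × 14.1) = 10.903 in.
M_n = C_f(d − h_f/2) + (T − C_f)(d − a_w/2) = 497.4 × (32.4 − 2.25) + 588 × (32.4 − 5.4515) = 14996.6 + 15845.7 = 30842.3 kip·in.
M_n = 30842.3/12 = 2570.19 kip·ft.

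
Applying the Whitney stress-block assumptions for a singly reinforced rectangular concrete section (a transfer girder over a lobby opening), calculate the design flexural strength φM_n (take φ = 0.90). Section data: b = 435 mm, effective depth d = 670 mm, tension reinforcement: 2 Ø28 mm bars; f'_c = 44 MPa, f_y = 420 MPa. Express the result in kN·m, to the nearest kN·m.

A_s = 2 × 616 = 1232 mm².
T = A_s f_y = 1232 × 420 = 517440 N = 517.44 kN.
From C = T: a = T/(0.85 f'_c b) = 517440/(0.85 × 44 × 435) = 31.81 mm.
M_n = T(d − a/2) = 517.44 kN × (670 − 15.905) mm = 338.45 kN·m.
φM_n = 0.90 × 338.45 = 304.61 kN·m.

φM_n ≈ 305 kN·m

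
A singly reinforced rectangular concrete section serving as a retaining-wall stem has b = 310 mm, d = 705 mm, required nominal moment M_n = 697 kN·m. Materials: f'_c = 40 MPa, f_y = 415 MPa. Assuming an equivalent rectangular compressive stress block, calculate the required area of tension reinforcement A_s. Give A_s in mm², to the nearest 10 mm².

A_s ≈ 2570 mm²

With M_n = 0.85 f'_c a b (d − a/2), solve the quadratic for a:
a = d − √(d² − 2M_n/(0.85 f'_c b)) = 705 − √(705² − 2 × 697×10⁶/(0.85 × 40 × 310)) = 101.04 mm.
A_s = 0.85 f'_c a b / f_y = 0.85 × 40 × 101.04 × 310 / 415 = 2566.2 mm².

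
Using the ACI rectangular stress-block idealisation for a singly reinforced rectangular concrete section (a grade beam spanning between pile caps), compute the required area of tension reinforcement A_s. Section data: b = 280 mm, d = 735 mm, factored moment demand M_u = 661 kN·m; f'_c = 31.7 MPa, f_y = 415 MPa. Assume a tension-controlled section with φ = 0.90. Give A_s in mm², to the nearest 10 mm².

A_s ≈ 2680 mm²

M_n = M_u/φ = 661/0.90 = 734.444 kN·m.
With M_n = 0.85 f'_c a b (d − a/2), solve the quadratic for a:
a = d − √(d² − 2M_n/(0.85 f'_c b)) = 735 − √(735² − 2 × 734.444×10⁶/(0.85 × 31.7 × 280)) = 147.18 mm.
A_s = 0.85 f'_c a b / f_y = 0.85 × 31.7 × 147.18 × 280 / 415 = 2675.7 mm².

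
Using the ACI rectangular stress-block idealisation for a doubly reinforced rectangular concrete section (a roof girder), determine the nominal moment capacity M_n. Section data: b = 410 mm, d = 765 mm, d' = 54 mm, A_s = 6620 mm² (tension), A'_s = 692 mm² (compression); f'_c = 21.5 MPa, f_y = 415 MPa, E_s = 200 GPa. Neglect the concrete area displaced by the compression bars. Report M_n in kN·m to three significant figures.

Assume both tension and compression steel yield.
Net tension couple steel: A_s − A'_s = 5928 mm².
a = (A_s − A'_s) f_y / (0.85 f'_c b) = 2460120/(0.85 × 21.5 × 410) = 328.33 mm.
c = a/β₁ = 328.33/0.85 = 386.27 mm; ε'_s = 0.003(c − d')/c = 0.0026 ≥ f_y/E_s = 0.0021, so compression steel does yield.
M_n = (A_s − A'_s) f_y (d − a/2) + A'_s f_y (d − d') = [2460120 × (765 − 164.165) + 287180 × (765 − 54)] × 10⁻⁶ = 1478.13 + 204.18 = 1682.31 kN·m.

M_n ≈ 1680 kN·m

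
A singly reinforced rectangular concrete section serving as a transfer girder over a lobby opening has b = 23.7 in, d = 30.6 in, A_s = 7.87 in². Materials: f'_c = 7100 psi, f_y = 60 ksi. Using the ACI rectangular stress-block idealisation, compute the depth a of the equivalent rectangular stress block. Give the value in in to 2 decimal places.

a ≈ 3.30 in

T = A_s f_y = 7.87 × 60 = 472.2 kips.
a = T/(0.85 f'_c b) = 472.2/(0.85 × 7.1 × 23.7) = 3.30 in.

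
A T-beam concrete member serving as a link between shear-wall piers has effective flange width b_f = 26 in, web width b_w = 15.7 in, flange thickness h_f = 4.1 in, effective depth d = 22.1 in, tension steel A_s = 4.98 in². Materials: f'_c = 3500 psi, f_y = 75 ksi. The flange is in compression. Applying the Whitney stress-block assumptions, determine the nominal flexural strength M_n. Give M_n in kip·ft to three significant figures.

Tension: T = A_s f_y = 4.98 × 75 = 373.5 kips.
Try a within the flange: a = T/(0.85 f'_c b_f) = 373.5/(0.85 × 3.5 × 26) = 4.829 in.
a = 4.829 > h_f = 4.1 in: the block extends into the web. Split into flange-overhang and web parts.
C_f = 0.85 f'_c (b_f − b_w) h_f = 0.85 × 3.5 × (26 − 15.7) × 4.1 = 125.6 kips.
Remaining web compression depth: a_w = (T − C_f)/(0.85 f'_c b_w) = (373.5 − 125.6)/(0.85 × 3.5 × 15.7) = 5.307 in.
M_n = C_f(d − h_f/2) + (T − C_f)(d − a_w/2) = 125.6 × (22.1 − 2.05) + 247.9 × (22.1 − 2.6535) = 2518.3 + 4820.8 = 7339.1 kip·in.
M_n = 7339.1/12 = 611.59 kip·ft.

M_n ≈ 612 kip·ft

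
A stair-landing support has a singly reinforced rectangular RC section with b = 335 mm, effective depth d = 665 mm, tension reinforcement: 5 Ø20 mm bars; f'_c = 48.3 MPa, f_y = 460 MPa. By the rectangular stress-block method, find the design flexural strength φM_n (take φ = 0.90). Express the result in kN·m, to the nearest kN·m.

A_s = 5 × 314 = 1570 mm².
T = A_s f_y = 1570 × 460 = 722200 N = 722.2 kN.
From C = T: a = T/(0.85 f'_c b) = 722200/(0.85 × 48.3 × 335) = 52.51 mm.
M_n = T(d − a/2) = 722.2 kN × (665 − 26.255) mm = 461.30 kN·m.
φM_n = 0.90 × 461.30 = 415.17 kN·m.

φM_n ≈ 415 kN·m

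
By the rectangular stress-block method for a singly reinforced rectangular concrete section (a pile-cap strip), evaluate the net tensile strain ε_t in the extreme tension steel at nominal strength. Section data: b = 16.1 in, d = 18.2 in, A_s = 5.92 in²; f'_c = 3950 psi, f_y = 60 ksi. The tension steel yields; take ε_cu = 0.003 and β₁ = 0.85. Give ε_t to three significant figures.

ε_t ≈ 0.00406

a = A_s f_y/(0.85 f'_c b) = 6.571 in.
β₁ = 0.85, so c = a/β₁ = 6.571/0.85 = 7.731 in.
From the linear strain diagram with ε_cu = 0.003: ε_t = 0.003 (d − c)/c = 0.003 × (18.2 − 7.731)/7.731 = 0.00406.
ε_t is between 0.004 and 0.005 — transition zone.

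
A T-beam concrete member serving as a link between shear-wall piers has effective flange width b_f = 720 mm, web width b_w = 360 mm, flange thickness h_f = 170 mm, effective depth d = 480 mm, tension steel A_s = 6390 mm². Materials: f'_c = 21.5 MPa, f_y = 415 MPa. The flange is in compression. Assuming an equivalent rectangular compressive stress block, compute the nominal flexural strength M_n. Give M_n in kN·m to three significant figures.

Tension: T = A_s f_y = 6390 × 415 = 2651850 N.
Try a within the flange: a = T/(0.85 f'_c b_f) = 2651850/(0.85 × 21.5 × 720) = 201.54 mm.
a = 201.54 > h_f = 170 mm: the block extends into the web. Split into flange-overhang and web parts.
C_f = 0.85 f'_c (b_f − b_w) h_f = 0.85 × 21.5 × (720 − 360) × 170 = 1118430 N.
Remaining web compression depth: a_w = (T − C_f)/(0.85 f'_c b_w) = (2651850 − 1118430)/(0.85 × 21.5 × 360) = 233.08 mm.
M_n = C_f(d − h_f/2) + (T − C_f)(d − a_w/2) = 1118430 × (480 − 85) + 1533420 × (480 − 116.54) = 441.78 + 557.34 = 999.12 × 10⁶ N·mm.
M_n = 999.12 kN·m.

M_n ≈ 999 kN·m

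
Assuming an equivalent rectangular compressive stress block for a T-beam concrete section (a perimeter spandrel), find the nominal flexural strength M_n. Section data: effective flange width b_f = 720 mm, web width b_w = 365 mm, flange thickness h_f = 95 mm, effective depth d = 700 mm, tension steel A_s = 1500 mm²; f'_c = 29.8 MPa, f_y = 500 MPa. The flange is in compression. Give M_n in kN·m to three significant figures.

M_n ≈ 510 kN·m

Tension: T = A_s f_y = 1500 × 500 = 750000 N.
Try a within the flange: a = T/(0.85 f'_c b_f) = 750000/(0.85 × 29.8 × 720) = 41.12 mm.
Since a = 41.12 ≤ h_f = 95 mm, the stress block lies entirely in the flange; analyse as a rectangular beam of width b_f.
M_n = T(d − a/2) = 750000 × (700 − 20.56) = 509.58 × 10⁶ N·mm.
M_n = 509.58 kN·m.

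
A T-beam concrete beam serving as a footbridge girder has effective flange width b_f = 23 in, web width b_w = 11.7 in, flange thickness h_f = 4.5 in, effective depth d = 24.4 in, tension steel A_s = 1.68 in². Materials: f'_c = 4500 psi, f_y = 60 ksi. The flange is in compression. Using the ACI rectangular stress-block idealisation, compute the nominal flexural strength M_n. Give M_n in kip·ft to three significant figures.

Tension: T = A_s f_y = 1.68 × 60 = 100.8 kips.
Try a within the flange: a = T/(0.85 f'_c b_f) = 100.8/(0.85 × 4.5 × 23) = 1.146 in.
Since a = 1.146 ≤ h_f = 4.5 in, the stress block lies entirely in the flange; analyse as a rectangular beam of width b_f.
M_n = T(d − a/2) = 100.8 × (24.4 − 0.573) = 2401.8 kip·in.
M_n = 2401.8/12 = 200.15 kip·ft.

M_n ≈ 200 kip·ft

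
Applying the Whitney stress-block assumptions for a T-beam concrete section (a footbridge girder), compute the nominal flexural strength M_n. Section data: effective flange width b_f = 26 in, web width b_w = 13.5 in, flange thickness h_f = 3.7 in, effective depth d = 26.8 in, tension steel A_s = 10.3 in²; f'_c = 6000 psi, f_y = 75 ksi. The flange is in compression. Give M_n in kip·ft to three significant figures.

M_n ≈ 1510 kip·ft

Tension: T = A_s f_y = 10.3 × 75 = 772.5 kips.
Try a within the flange: a = T/(0.85 f'_c b_f) = 772.5/(0.85 × 6 × 26) = 5.826 in.
a = 5.826 > h_f = 3.7 in: the block extends into the web. Split into flange-overhang and web parts.
C_f = 0.85 f'_c (b_f − b_w) h_f = 0.85 × 6 × (26 − 13.5) × 3.7 = 235.9 kips.
Remaining web compression depth: a_w = (T − C_f)/(0.85 f'_c b_w) = (772.5 − 235.9)/(0.85 × 6 × 13.5) = 7.794 in.
M_n = C_f(d − h_f/2) + (T − C_f)(d − a_w/2) = 235.9 × (26.8 − 1.85) + 536.6 × (26.8 − 3.897) = 5885.7 + 12289.7 = 18175.4 kip·in.
M_n = 18175.4/12 = 1514.62 kip·ft.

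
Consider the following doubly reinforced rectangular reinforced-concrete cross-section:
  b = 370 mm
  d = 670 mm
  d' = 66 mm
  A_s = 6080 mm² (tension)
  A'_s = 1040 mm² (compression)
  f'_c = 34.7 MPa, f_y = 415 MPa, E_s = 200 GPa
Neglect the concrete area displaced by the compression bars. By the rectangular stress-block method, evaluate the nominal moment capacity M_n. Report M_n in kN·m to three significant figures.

M_n ≈ 1460 kN·m

Assume both tension and compression steel yield.
Net tension couple steel: A_s − A'_s = 5040 mm².
a = (A_s − A'_s) f_y / (0.85 f'_c b) = 2091600/(0.85 × 34.7 × 370) = 191.66 mm.
c = a/β₁ = 191.66/0.802 = 238.98 mm; ε'_s = 0.003(c − d')/c = 0.0022 ≥ f_y/E_s = 0.0021, so compression steel does yield.
M_n = (A_s − A'_s) f_y (d − a/2) + A'_s f_y (d − d') = [2091600 × (670 − 95.83) + 431600 × (670 − 66)] × 10⁻⁶ = 1200.93 + 260.69 = 1461.62 kN·m.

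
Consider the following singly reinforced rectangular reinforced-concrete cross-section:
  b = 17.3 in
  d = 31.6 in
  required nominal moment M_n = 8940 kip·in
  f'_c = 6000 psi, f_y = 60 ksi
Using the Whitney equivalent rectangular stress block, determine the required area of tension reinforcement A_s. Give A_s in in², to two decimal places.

A_s ≈ 4.98 in²

From M_n = 0.85 f'_c a b (d − a/2):
a = d − √(d² − 2M_n/(0.85 f'_c b)) = 31.6 − √(31.6² − 2 × 8940/(0.85 × 6 × 17.3)) = 3.388 in.
A_s = 0.85 f'_c a b / f_y = 0.85 × 6 × 3.388 × 17.3 / 60 = 4.982 in².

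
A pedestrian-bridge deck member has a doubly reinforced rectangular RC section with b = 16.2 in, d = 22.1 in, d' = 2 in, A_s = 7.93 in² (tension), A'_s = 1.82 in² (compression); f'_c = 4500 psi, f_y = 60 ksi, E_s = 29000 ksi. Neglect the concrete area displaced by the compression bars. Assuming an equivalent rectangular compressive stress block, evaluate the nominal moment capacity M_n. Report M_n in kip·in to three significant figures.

Assume both steels yield.
a = (A_s − A'_s) f_y/(0.85 f'_c b) = (7.93 − 1.82) × 60/(0.85 × 4.5 × 16.2) = 5.916 in.
c = a/β₁ = 5.916/0.825 = 7.171 in; ε'_s = 0.003(c − d')/c = 0.0022 ≥ ε_y = 0.0021, so the compression steel yields.
M_n = (A_s − A'_s) f_y (d − a/2) + A'_s f_y (d − d') = 366.6 × (22.1 − 2.958) + 109.2 × (22.1 − 2) = 7017.5 + 2194.9 = 9212.4 kip·in.

M_n ≈ 9210 kip·in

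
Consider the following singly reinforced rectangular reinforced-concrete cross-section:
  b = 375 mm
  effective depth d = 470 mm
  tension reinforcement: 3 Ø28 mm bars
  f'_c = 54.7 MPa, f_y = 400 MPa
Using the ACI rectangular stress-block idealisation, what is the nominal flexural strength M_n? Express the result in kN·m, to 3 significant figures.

A_s = 3 × 616 = 1848 mm².
T = A_s f_y = 1848 × 400 = 739200 N = 739.2 kN.
From C = T: a = T/(0.85 f'_c b) = 739200/(0.85 × 54.7 × 375) = 42.40 mm.
M_n = T(d − a/2) = 739.2 kN × (470 − 21.2) mm = 331.75 kN·m.

M_n ≈ 332 kN·m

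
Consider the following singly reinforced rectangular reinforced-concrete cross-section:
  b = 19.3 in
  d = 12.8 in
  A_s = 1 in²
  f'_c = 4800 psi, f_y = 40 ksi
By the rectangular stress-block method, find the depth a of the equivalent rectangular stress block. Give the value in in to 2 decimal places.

T = A_s f_y = 1 × 40 = 40 kips.
a = T/(0.85 f'_c b) = 40/(0.85 × 4.8 × 19.3) = 0.51 in.

a ≈ 0.51 in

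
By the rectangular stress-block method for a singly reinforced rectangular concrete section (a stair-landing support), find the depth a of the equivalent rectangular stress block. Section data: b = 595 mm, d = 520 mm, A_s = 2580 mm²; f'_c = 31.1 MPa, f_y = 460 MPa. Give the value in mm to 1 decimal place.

T = A_s f_y = 2580 × 460 = 1186800 N = 1186.8 kN.
Setting C = 0.85 f'_c a b equal to T: a = 1186800/(0.85 × 31.1 × 595) = 75.5 mm.

a ≈ 75.5 mm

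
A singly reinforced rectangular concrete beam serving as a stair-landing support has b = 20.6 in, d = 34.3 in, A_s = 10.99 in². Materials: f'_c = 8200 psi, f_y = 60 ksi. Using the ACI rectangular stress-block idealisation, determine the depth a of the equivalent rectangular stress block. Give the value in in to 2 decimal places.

a ≈ 4.59 in

T = A_s f_y = 10.99 × 60 = 659.4 kips.
a = T/(0.85 f'_c b) = 659.4/(0.85 × 8.2 × 20.6) = 4.59 in.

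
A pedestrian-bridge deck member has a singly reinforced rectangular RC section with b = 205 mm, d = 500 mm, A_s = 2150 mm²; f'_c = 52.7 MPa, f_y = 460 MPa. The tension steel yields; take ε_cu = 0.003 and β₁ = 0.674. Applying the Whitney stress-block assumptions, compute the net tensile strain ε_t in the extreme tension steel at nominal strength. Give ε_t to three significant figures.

ε_t ≈ 0.00639

a = A_s f_y/(0.85 f'_c b) = 107.70 mm.
β₁ = 0.674, so c = a/β₁ = 107.70/0.674 = 159.79 mm.
From the linear strain diagram with ε_cu = 0.003: ε_t = 0.003 (d − c)/c = 0.003 × (500 − 159.79)/159.79 = 0.00639.
Since ε_t ≥ 0.005, the section is tension-controlled.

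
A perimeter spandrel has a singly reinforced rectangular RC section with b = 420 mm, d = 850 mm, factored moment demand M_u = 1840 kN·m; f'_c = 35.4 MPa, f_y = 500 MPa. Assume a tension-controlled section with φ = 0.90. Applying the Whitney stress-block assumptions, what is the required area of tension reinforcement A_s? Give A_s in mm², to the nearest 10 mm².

A_s ≈ 5520 mm²

M_n = M_u/φ = 1840/0.90 = 2044.44 kN·m.
With M_n = 0.85 f'_c a b (d − a/2), solve the quadratic for a:
a = d − √(d² − 2M_n/(0.85 f'_c b)) = 850 − √(850² − 2 × 2044.44×10⁶/(0.85 × 35.4 × 420)) = 218.37 mm.
A_s = 0.85 f'_c a b / f_y = 0.85 × 35.4 × 218.37 × 420 / 500 = 5519.4 mm².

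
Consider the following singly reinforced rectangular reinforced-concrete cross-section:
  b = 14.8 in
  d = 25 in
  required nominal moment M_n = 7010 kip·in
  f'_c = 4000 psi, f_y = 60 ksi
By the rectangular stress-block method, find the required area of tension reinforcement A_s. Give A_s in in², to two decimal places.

From M_n = 0.85 f'_c a b (d − a/2):
a = d − √(d² − 2M_n/(0.85 f'_c b)) = 25 − √(25² − 2 × 7010/(0.85 × 4 × 14.8)) = 6.389 in.
A_s = 0.85 f'_c a b / f_y = 0.85 × 4 × 6.389 × 14.8 / 60 = 5.358 in².

A_s ≈ 5.36 in²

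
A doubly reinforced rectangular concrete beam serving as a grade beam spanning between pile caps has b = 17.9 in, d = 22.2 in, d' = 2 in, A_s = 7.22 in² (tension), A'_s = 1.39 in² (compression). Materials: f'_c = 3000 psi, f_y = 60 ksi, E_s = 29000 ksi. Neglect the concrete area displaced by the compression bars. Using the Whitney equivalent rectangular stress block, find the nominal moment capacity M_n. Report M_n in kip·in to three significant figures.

M_n ≈ 8110 kip·in

Assume both steels yield.
a = (A_s − A'_s) f_y/(0.85 f'_c b) = (7.22 − 1.39) × 60/(0.85 × 3 × 17.9) = 7.663 in.
c = a/β₁ = 7.663/0.85 = 9.015 in; ε'_s = 0.003(c − d')/c = 0.0023 ≥ ε_y = 0.0021, so the compression steel yields.
M_n = (A_s − A'_s) f_y (d − a/2) + A'_s f_y (d − d') = 349.8 × (22.2 − 3.8315) + 83.4 × (22.2 − 2) = 6425.3 + 1684.7 = 8110.0 kip·in.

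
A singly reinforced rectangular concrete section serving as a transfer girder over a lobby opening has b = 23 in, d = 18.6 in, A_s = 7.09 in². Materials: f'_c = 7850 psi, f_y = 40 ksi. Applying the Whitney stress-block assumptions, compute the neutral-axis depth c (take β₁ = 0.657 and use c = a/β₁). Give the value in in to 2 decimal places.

T = A_s f_y = 7.09 × 40 = 283.6 kips.
a = T/(0.85 f'_c b) = 283.6/(0.85 × 7.85 × 23) = 1.8479 in.
With β₁ = 0.657, c = a/β₁ = 1.8479/0.657 = 2.81 in.

c ≈ 2.81 in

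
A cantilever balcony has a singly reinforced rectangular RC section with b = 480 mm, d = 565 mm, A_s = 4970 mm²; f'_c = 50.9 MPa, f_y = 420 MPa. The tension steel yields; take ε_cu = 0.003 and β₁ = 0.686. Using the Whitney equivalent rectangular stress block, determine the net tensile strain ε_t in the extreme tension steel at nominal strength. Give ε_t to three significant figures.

ε_t ≈ 0.00857

a = A_s f_y/(0.85 f'_c b) = 100.51 mm.
β₁ = 0.686, so c = a/β₁ = 100.51/0.686 = 146.52 mm.
From the linear strain diagram with ε_cu = 0.003: ε_t = 0.003 (d − c)/c = 0.003 × (565 − 146.52)/146.52 = 0.00857.
Since ε_t ≥ 0.005, the section is tension-controlled.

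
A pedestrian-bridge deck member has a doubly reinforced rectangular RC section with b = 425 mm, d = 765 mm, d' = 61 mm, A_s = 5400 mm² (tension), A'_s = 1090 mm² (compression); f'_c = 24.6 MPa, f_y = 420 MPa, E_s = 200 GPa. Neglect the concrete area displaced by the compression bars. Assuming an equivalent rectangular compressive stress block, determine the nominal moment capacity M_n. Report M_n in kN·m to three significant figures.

Assume both tension and compression steel yield.
Net tension couple steel: A_s − A'_s = 4310 mm².
a = (A_s − A'_s) f_y / (0.85 f'_c b) = 1810200/(0.85 × 24.6 × 425) = 203.70 mm.
c = a/β₁ = 203.70/0.85 = 239.65 mm; ε'_s = 0.003(c − d')/c = 0.0022 ≥ f_y/E_s = 0.0021, so compression steel does yield.
M_n = (A_s − A'_s) f_y (d − a/2) + A'_s f_y (d − d') = [1810200 × (765 − 101.85) + 457800 × (765 − 61)] × 10⁻⁶ = 1200.43 + 322.29 = 1522.72 kN·m.

M_n ≈ 1520 kN·m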